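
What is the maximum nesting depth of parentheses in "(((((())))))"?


Input: "(((((())))))"
Tracking depth:
  Position 0 '(': depth becomes 1
  Position 1 '(': depth becomes 2
  Position 2 '(': depth becomes 3
  Position 3 '(': depth becomes 4
  Position 4 '(': depth becomes 5
  Position 5 '(': depth becomes 6
  Position 6 ')': depth becomes 5
  Position 7 ')': depth becomes 4
  Position 8 ')': depth becomes 3
  Position 9 ')': depth becomes 2
  Position 10 ')': depth becomes 1
  Position 11 ')': depth becomes 0
Maximum depth reached: 6

6


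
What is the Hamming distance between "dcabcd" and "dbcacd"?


Comparing "dcabcd" and "dbcacd" position by position:
  Position 0: 'd' vs 'd' => same
  Position 1: 'c' vs 'b' => differ
  Position 2: 'a' vs 'c' => differ
  Position 3: 'b' vs 'a' => differ
  Position 4: 'c' vs 'c' => same
  Position 5: 'd' vs 'd' => same
Total differences (Hamming distance): 3

3


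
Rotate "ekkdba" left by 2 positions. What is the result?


Input: "ekkdba", rotate left by 2
First 2 characters: "ek"
Remaining characters: "kdba"
Concatenate remaining + first: "kdba" + "ek" = "kdbaek"

kdbaek


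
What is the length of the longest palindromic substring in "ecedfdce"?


Input: "ecedfdce"
Checking substrings for palindromes:
  [0:3] "ece" (len 3) => palindrome
  [3:6] "dfd" (len 3) => palindrome
Longest palindromic substring: "ece" with length 3

3


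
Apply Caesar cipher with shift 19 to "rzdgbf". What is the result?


Caesar cipher: shift "rzdgbf" by 19
  'r' (pos 17) + 19 = pos 10 = 'k'
  'z' (pos 25) + 19 = pos 18 = 's'
  'd' (pos 3) + 19 = pos 22 = 'w'
  'g' (pos 6) + 19 = pos 25 = 'z'
  'b' (pos 1) + 19 = pos 20 = 'u'
  'f' (pos 5) + 19 = pos 24 = 'y'
Result: kswzuy

kswzuy


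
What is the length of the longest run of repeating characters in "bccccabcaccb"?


Input: "bccccabcaccb"
Scanning for longest run:
  Position 1 ('c'): new char, reset run to 1
  Position 2 ('c'): continues run of 'c', length=2
  Position 3 ('c'): continues run of 'c', length=3
  Position 4 ('c'): continues run of 'c', length=4
  Position 5 ('a'): new char, reset run to 1
  Position 6 ('b'): new char, reset run to 1
  Position 7 ('c'): new char, reset run to 1
  Position 8 ('a'): new char, reset run to 1
  Position 9 ('c'): new char, reset run to 1
  Position 10 ('c'): continues run of 'c', length=2
  Position 11 ('b'): new char, reset run to 1
Longest run: 'c' with length 4

4


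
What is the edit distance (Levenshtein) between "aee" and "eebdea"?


Computing edit distance: "aee" -> "eebdea"
DP table:
           e    e    b    d    e    a
      0    1    2    3    4    5    6
  a   1    1    2    3    4    5    5
  e   2    1    1    2    3    4    5
  e   3    2    1    2    3    3    4
Edit distance = dp[3][6] = 4

4


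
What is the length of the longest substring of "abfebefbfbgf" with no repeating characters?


Input: "abfebefbfbgf"
Sliding window (track last position of each char):
  Position 0 ('a'): window [0,0] length 1 -- new best
  Position 1 ('b'): window [0,1] length 2 -- new best
  Position 2 ('f'): window [0,2] length 3 -- new best
  Position 3 ('e'): window [0,3] length 4 -- new best
  Position 4 ('b'): repeat (last at 1), move window start to 2
  Position 4 ('b'): window [2,4] length 3
  Position 5 ('e'): repeat (last at 3), move window start to 4
  Position 5 ('e'): window [4,5] length 2
  Position 6 ('f'): window [4,6] length 3
  Position 7 ('b'): repeat (last at 4), move window start to 5
  Position 7 ('b'): window [5,7] length 3
  Position 8 ('f'): repeat (last at 6), move window start to 7
  Position 8 ('f'): window [7,8] length 2
  Position 9 ('b'): repeat (last at 7), move window start to 8
  Position 9 ('b'): window [8,9] length 2
  Position 10 ('g'): window [8,10] length 3
  Position 11 ('f'): repeat (last at 8), move window start to 9
  Position 11 ('f'): window [9,11] length 3
Longest substring with no repeats: "abfe" with length 4

4


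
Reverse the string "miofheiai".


Input: miofheiai
Reading characters right to left:
  Position 8: 'i'
  Position 7: 'a'
  Position 6: 'i'
  Position 5: 'e'
  Position 4: 'h'
  Position 3: 'f'
  Position 2: 'o'
  Position 1: 'i'
  Position 0: 'm'
Reversed: iaiehfoim

iaiehfoim


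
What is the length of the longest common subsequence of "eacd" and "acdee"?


LCS of "eacd" and "acdee"
DP table:
           a    c    d    e    e
      0    0    0    0    0    0
  e   0    0    0    0    1    1
  a   0    1    1    1    1    1
  c   0    1    2    2    2    2
  d   0    1    2    3    3    3
LCS length = dp[4][5] = 3

3


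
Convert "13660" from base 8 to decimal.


Input: "13660" in base 8
Positional expansion:
  Digit '1' (value 1) x 8^4 = 4096
  Digit '3' (value 3) x 8^3 = 1536
  Digit '6' (value 6) x 8^2 = 384
  Digit '6' (value 6) x 8^1 = 48
  Digit '0' (value 0) x 8^0 = 0
Sum = 6064

6064


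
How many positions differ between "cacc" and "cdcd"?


Comparing "cacc" and "cdcd" position by position:
  Position 0: 'c' vs 'c' => same
  Position 1: 'a' vs 'd' => DIFFER
  Position 2: 'c' vs 'c' => same
  Position 3: 'c' vs 'd' => DIFFER
Positions that differ: 2

2


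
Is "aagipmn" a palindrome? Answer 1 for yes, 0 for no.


Input: aagipmn
Reversed: nmpigaa
  Compare pos 0 ('a') with pos 6 ('n'): MISMATCH
  Compare pos 1 ('a') with pos 5 ('m'): MISMATCH
  Compare pos 2 ('g') with pos 4 ('p'): MISMATCH
Result: not a palindrome

0


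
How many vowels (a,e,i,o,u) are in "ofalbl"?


Input: ofalbl
Checking each character:
  'o' at position 0: vowel (running total: 1)
  'f' at position 1: consonant
  'a' at position 2: vowel (running total: 2)
  'l' at position 3: consonant
  'b' at position 4: consonant
  'l' at position 5: consonant
Total vowels: 2

2


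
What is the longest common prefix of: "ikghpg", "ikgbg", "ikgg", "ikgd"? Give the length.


Words: ikghpg, ikgbg, ikgg, ikgd
  Position 0: all 'i' => match
  Position 1: all 'k' => match
  Position 2: all 'g' => match
  Position 3: ('h', 'b', 'g', 'd') => mismatch, stop
LCP = "ikg" (length 3)

3


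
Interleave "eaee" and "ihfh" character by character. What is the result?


Interleaving "eaee" and "ihfh":
  Position 0: 'e' from first, 'i' from second => "ei"
  Position 1: 'a' from first, 'h' from second => "ah"
  Position 2: 'e' from first, 'f' from second => "ef"
  Position 3: 'e' from first, 'h' from second => "eh"
Result: eiahefeh

eiahefeh


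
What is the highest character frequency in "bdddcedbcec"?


Input: bdddcedbcec
Character counts:
  'b': 2
  'c': 3
  'd': 4
  'e': 2
Maximum frequency: 4

4


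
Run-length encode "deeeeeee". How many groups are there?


Input: deeeeeee
Scanning for consecutive runs:
  Group 1: 'd' x 1 (positions 0-0)
  Group 2: 'e' x 7 (positions 1-7)
Total groups: 2

2


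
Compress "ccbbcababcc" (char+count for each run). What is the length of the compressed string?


Input: ccbbcababcc
Runs:
  'c' x 2 => "c2"
  'b' x 2 => "b2"
  'c' x 1 => "c1"
  'a' x 1 => "a1"
  'b' x 1 => "b1"
  'a' x 1 => "a1"
  'b' x 1 => "b1"
  'c' x 2 => "c2"
Compressed: "c2b2c1a1b1a1b1c2"
Compressed length: 16

16


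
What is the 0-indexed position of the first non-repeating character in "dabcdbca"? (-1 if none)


Input: dabcdbca
Character frequencies:
  'a': 2
  'b': 2
  'c': 2
  'd': 2
Scanning left to right for freq == 1:
  Position 0 ('d'): freq=2, skip
  Position 1 ('a'): freq=2, skip
  Position 2 ('b'): freq=2, skip
  Position 3 ('c'): freq=2, skip
  Position 4 ('d'): freq=2, skip
  Position 5 ('b'): freq=2, skip
  Position 6 ('c'): freq=2, skip
  Position 7 ('a'): freq=2, skip
  No unique character found => answer = -1

-1


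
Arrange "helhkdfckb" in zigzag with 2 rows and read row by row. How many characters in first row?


Zigzag "helhkdfckb" into 2 rows:
Placing characters:
  'h' => row 0
  'e' => row 1
  'l' => row 0
  'h' => row 1
  'k' => row 0
  'd' => row 1
  'f' => row 0
  'c' => row 1
  'k' => row 0
  'b' => row 1
Rows:
  Row 0: "hlkfk"
  Row 1: "ehdcb"
First row length: 5

5


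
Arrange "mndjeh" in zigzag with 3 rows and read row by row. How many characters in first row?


Zigzag "mndjeh" into 3 rows:
Placing characters:
  'm' => row 0
  'n' => row 1
  'd' => row 2
  'j' => row 1
  'e' => row 0
  'h' => row 1
Rows:
  Row 0: "me"
  Row 1: "njh"
  Row 2: "d"
First row length: 2

2


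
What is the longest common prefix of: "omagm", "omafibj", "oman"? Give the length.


Words: omagm, omafibj, oman
  Position 0: all 'o' => match
  Position 1: all 'm' => match
  Position 2: all 'a' => match
  Position 3: ('g', 'f', 'n') => mismatch, stop
LCP = "oma" (length 3)

3


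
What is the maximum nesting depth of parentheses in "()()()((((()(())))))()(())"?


Input: "()()()((((()(())))))()(())"
Tracking depth:
  Position 0 '(': depth becomes 1
  Position 1 ')': depth becomes 0
  Position 2 '(': depth becomes 1
  Position 3 ')': depth becomes 0
  Position 4 '(': depth becomes 1
  Position 5 ')': depth becomes 0
  Position 6 '(': depth becomes 1
  Position 7 '(': depth becomes 2
  Position 8 '(': depth becomes 3
  Position 9 '(': depth becomes 4
  Position 10 '(': depth becomes 5
  Position 11 ')': depth becomes 4
  Position 12 '(': depth becomes 5
  Position 13 '(': depth becomes 6
  Position 14 ')': depth becomes 5
  Position 15 ')': depth becomes 4
  Position 16 ')': depth becomes 3
  Position 17 ')': depth becomes 2
  Position 18 ')': depth becomes 1
  Position 19 ')': depth becomes 0
  Position 20 '(': depth becomes 1
  Position 21 ')': depth becomes 0
  Position 22 '(': depth becomes 1
  Position 23 '(': depth becomes 2
  Position 24 ')': depth becomes 1
  Position 25 ')': depth becomes 0
Maximum depth reached: 6

6


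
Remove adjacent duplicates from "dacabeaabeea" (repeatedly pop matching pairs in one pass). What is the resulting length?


Input: dacabeaabeea
Stack-based adjacent duplicate removal:
  Read 'd': push. Stack: d
  Read 'a': push. Stack: da
  Read 'c': push. Stack: dac
  Read 'a': push. Stack: daca
  Read 'b': push. Stack: dacab
  Read 'e': push. Stack: dacabe
  Read 'a': push. Stack: dacabea
  Read 'a': matches stack top 'a' => pop. Stack: dacabe
  Read 'b': push. Stack: dacabeb
  Read 'e': push. Stack: dacabebe
  Read 'e': matches stack top 'e' => pop. Stack: dacabeb
  Read 'a': push. Stack: dacabeba
Final stack: "dacabeba" (length 8)

8


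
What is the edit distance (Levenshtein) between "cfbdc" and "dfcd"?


Computing edit distance: "cfbdc" -> "dfcd"
DP table:
           d    f    c    d
      0    1    2    3    4
  c   1    1    2    2    3
  f   2    2    1    2    3
  b   3    3    2    2    3
  d   4    3    3    3    2
  c   5    4    4    3    3
Edit distance = dp[5][4] = 3

3


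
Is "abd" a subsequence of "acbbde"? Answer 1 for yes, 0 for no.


Check if "abd" is a subsequence of "acbbde"
Greedy scan:
  Position 0 ('a'): matches sub[0] = 'a'
  Position 1 ('c'): no match needed
  Position 2 ('b'): matches sub[1] = 'b'
  Position 3 ('b'): no match needed
  Position 4 ('d'): matches sub[2] = 'd'
  Position 5 ('e'): no match needed
All 3 characters matched => is a subsequence

1


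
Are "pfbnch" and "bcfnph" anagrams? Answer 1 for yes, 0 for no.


Strings: "pfbnch", "bcfnph"
Sorted first:  bcfhnp
Sorted second: bcfhnp
Sorted forms match => anagrams

1


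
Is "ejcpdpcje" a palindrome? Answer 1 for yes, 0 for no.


Input: ejcpdpcje
Reversed: ejcpdpcje
  Compare pos 0 ('e') with pos 8 ('e'): match
  Compare pos 1 ('j') with pos 7 ('j'): match
  Compare pos 2 ('c') with pos 6 ('c'): match
  Compare pos 3 ('p') with pos 5 ('p'): match
Result: palindrome

1


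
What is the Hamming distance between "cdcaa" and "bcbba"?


Comparing "cdcaa" and "bcbba" position by position:
  Position 0: 'c' vs 'b' => differ
  Position 1: 'd' vs 'c' => differ
  Position 2: 'c' vs 'b' => differ
  Position 3: 'a' vs 'b' => differ
  Position 4: 'a' vs 'a' => same
Total differences (Hamming distance): 4

4


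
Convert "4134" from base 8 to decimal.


Input: "4134" in base 8
Positional expansion:
  Digit '4' (value 4) x 8^3 = 2048
  Digit '1' (value 1) x 8^2 = 64
  Digit '3' (value 3) x 8^1 = 24
  Digit '4' (value 4) x 8^0 = 4
Sum = 2140

2140


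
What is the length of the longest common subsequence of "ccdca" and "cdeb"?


LCS of "ccdca" and "cdeb"
DP table:
           c    d    e    b
      0    0    0    0    0
  c   0    1    1    1    1
  c   0    1    1    1    1
  d   0    1    2    2    2
  c   0    1    2    2    2
  a   0    1    2    2    2
LCS length = dp[5][4] = 2

2


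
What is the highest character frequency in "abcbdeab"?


Input: abcbdeab
Character counts:
  'a': 2
  'b': 3
  'c': 1
  'd': 1
  'e': 1
Maximum frequency: 3

3


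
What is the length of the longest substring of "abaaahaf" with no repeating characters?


Input: "abaaahaf"
Sliding window (track last position of each char):
  Position 0 ('a'): window [0,0] length 1 -- new best
  Position 1 ('b'): window [0,1] length 2 -- new best
  Position 2 ('a'): repeat (last at 0), move window start to 1
  Position 2 ('a'): window [1,2] length 2
  Position 3 ('a'): repeat (last at 2), move window start to 3
  Position 3 ('a'): window [3,3] length 1
  Position 4 ('a'): repeat (last at 3), move window start to 4
  Position 4 ('a'): window [4,4] length 1
  Position 5 ('h'): window [4,5] length 2
  Position 6 ('a'): repeat (last at 4), move window start to 5
  Position 6 ('a'): window [5,6] length 2
  Position 7 ('f'): window [5,7] length 3 -- new best
Longest substring with no repeats: "haf" with length 3

3


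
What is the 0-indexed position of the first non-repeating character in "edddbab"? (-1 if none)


Input: edddbab
Character frequencies:
  'a': 1
  'b': 2
  'd': 3
  'e': 1
Scanning left to right for freq == 1:
  Position 0 ('e'): unique! => answer = 0

0


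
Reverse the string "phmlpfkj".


Input: phmlpfkj
Reading characters right to left:
  Position 7: 'j'
  Position 6: 'k'
  Position 5: 'f'
  Position 4: 'p'
  Position 3: 'l'
  Position 2: 'm'
  Position 1: 'h'
  Position 0: 'p'
Reversed: jkfplmhp

jkfplmhp


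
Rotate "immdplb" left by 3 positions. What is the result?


Input: "immdplb", rotate left by 3
First 3 characters: "imm"
Remaining characters: "dplb"
Concatenate remaining + first: "dplb" + "imm" = "dplbimm"

dplbimm


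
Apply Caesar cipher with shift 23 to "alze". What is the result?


Caesar cipher: shift "alze" by 23
  'a' (pos 0) + 23 = pos 23 = 'x'
  'l' (pos 11) + 23 = pos 8 = 'i'
  'z' (pos 25) + 23 = pos 22 = 'w'
  'e' (pos 4) + 23 = pos 1 = 'b'
Result: xiwb

xiwb


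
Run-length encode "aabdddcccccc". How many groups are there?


Input: aabdddcccccc
Scanning for consecutive runs:
  Group 1: 'a' x 2 (positions 0-1)
  Group 2: 'b' x 1 (positions 2-2)
  Group 3: 'd' x 3 (positions 3-5)
  Group 4: 'c' x 6 (positions 6-11)
Total groups: 4

4


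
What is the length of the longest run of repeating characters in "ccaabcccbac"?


Input: "ccaabcccbac"
Scanning for longest run:
  Position 1 ('c'): continues run of 'c', length=2
  Position 2 ('a'): new char, reset run to 1
  Position 3 ('a'): continues run of 'a', length=2
  Position 4 ('b'): new char, reset run to 1
  Position 5 ('c'): new char, reset run to 1
  Position 6 ('c'): continues run of 'c', length=2
  Position 7 ('c'): continues run of 'c', length=3
  Position 8 ('b'): new char, reset run to 1
  Position 9 ('a'): new char, reset run to 1
  Position 10 ('c'): new char, reset run to 1
Longest run: 'c' with length 3

3


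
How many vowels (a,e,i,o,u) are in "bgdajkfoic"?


Input: bgdajkfoic
Checking each character:
  'b' at position 0: consonant
  'g' at position 1: consonant
  'd' at position 2: consonant
  'a' at position 3: vowel (running total: 1)
  'j' at position 4: consonant
  'k' at position 5: consonant
  'f' at position 6: consonant
  'o' at position 7: vowel (running total: 2)
  'i' at position 8: vowel (running total: 3)
  'c' at position 9: consonant
Total vowels: 3

3


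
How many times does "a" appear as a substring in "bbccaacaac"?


Searching for "a" in "bbccaacaac"
Scanning each position:
  Position 0: "b" => no
  Position 1: "b" => no
  Position 2: "c" => no
  Position 3: "c" => no
  Position 4: "a" => MATCH
  Position 5: "a" => MATCH
  Position 6: "c" => no
  Position 7: "a" => MATCH
  Position 8: "a" => MATCH
  Position 9: "c" => no
Total occurrences: 4

4


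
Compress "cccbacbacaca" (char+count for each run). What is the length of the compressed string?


Input: cccbacbacaca
Runs:
  'c' x 3 => "c3"
  'b' x 1 => "b1"
  'a' x 1 => "a1"
  'c' x 1 => "c1"
  'b' x 1 => "b1"
  'a' x 1 => "a1"
  'c' x 1 => "c1"
  'a' x 1 => "a1"
  'c' x 1 => "c1"
  'a' x 1 => "a1"
Compressed: "c3b1a1c1b1a1c1a1c1a1"
Compressed length: 20

20


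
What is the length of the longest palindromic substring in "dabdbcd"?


Input: "dabdbcd"
Checking substrings for palindromes:
  [2:5] "bdb" (len 3) => palindrome
Longest palindromic substring: "bdb" with length 3

3


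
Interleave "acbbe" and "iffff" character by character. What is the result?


Interleaving "acbbe" and "iffff":
  Position 0: 'a' from first, 'i' from second => "ai"
  Position 1: 'c' from first, 'f' from second => "cf"
  Position 2: 'b' from first, 'f' from second => "bf"
  Position 3: 'b' from first, 'f' from second => "bf"
  Position 4: 'e' from first, 'f' from second => "ef"
Result: aicfbfbfef

aicfbfbfef


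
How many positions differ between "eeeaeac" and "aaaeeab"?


Comparing "eeeaeac" and "aaaeeab" position by position:
  Position 0: 'e' vs 'a' => DIFFER
  Position 1: 'e' vs 'a' => DIFFER
  Position 2: 'e' vs 'a' => DIFFER
  Position 3: 'a' vs 'e' => DIFFER
  Position 4: 'e' vs 'e' => same
  Position 5: 'a' vs 'a' => same
  Position 6: 'c' vs 'b' => DIFFER
Positions that differ: 5

5


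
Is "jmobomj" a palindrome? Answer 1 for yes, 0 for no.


Input: jmobomj
Reversed: jmobomj
  Compare pos 0 ('j') with pos 6 ('j'): match
  Compare pos 1 ('m') with pos 5 ('m'): match
  Compare pos 2 ('o') with pos 4 ('o'): match
Result: palindrome

1


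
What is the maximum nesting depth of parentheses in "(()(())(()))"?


Input: "(()(())(()))"
Tracking depth:
  Position 0 '(': depth becomes 1
  Position 1 '(': depth becomes 2
  Position 2 ')': depth becomes 1
  Position 3 '(': depth becomes 2
  Position 4 '(': depth becomes 3
  Position 5 ')': depth becomes 2
  Position 6 ')': depth becomes 1
  Position 7 '(': depth becomes 2
  Position 8 '(': depth becomes 3
  Position 9 ')': depth becomes 2
  Position 10 ')': depth becomes 1
  Position 11 ')': depth becomes 0
Maximum depth reached: 3

3


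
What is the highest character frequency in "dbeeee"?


Input: dbeeee
Character counts:
  'b': 1
  'd': 1
  'e': 4
Maximum frequency: 4

4


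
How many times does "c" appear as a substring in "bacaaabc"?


Searching for "c" in "bacaaabc"
Scanning each position:
  Position 0: "b" => no
  Position 1: "a" => no
  Position 2: "c" => MATCH
  Position 3: "a" => no
  Position 4: "a" => no
  Position 5: "a" => no
  Position 6: "b" => no
  Position 7: "c" => MATCH
Total occurrences: 2

2


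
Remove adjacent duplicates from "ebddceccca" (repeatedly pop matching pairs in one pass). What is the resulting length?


Input: ebddceccca
Stack-based adjacent duplicate removal:
  Read 'e': push. Stack: e
  Read 'b': push. Stack: eb
  Read 'd': push. Stack: ebd
  Read 'd': matches stack top 'd' => pop. Stack: eb
  Read 'c': push. Stack: ebc
  Read 'e': push. Stack: ebce
  Read 'c': push. Stack: ebcec
  Read 'c': matches stack top 'c' => pop. Stack: ebce
  Read 'c': push. Stack: ebcec
  Read 'a': push. Stack: ebceca
Final stack: "ebceca" (length 6)

6


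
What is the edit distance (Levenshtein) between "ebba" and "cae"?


Computing edit distance: "ebba" -> "cae"
DP table:
           c    a    e
      0    1    2    3
  e   1    1    2    2
  b   2    2    2    3
  b   3    3    3    3
  a   4    4    3    4
Edit distance = dp[4][3] = 4

4


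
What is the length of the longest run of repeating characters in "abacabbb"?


Input: "abacabbb"
Scanning for longest run:
  Position 1 ('b'): new char, reset run to 1
  Position 2 ('a'): new char, reset run to 1
  Position 3 ('c'): new char, reset run to 1
  Position 4 ('a'): new char, reset run to 1
  Position 5 ('b'): new char, reset run to 1
  Position 6 ('b'): continues run of 'b', length=2
  Position 7 ('b'): continues run of 'b', length=3
Longest run: 'b' with length 3

3


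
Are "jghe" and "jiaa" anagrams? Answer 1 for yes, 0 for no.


Strings: "jghe", "jiaa"
Sorted first:  eghj
Sorted second: aaij
Differ at position 0: 'e' vs 'a' => not anagrams

0


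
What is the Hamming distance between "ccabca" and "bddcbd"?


Comparing "ccabca" and "bddcbd" position by position:
  Position 0: 'c' vs 'b' => differ
  Position 1: 'c' vs 'd' => differ
  Position 2: 'a' vs 'd' => differ
  Position 3: 'b' vs 'c' => differ
  Position 4: 'c' vs 'b' => differ
  Position 5: 'a' vs 'd' => differ
Total differences (Hamming distance): 6

6


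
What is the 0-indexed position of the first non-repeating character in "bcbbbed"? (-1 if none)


Input: bcbbbed
Character frequencies:
  'b': 4
  'c': 1
  'd': 1
  'e': 1
Scanning left to right for freq == 1:
  Position 0 ('b'): freq=4, skip
  Position 1 ('c'): unique! => answer = 1

1


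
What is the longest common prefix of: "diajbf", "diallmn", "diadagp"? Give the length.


Words: diajbf, diallmn, diadagp
  Position 0: all 'd' => match
  Position 1: all 'i' => match
  Position 2: all 'a' => match
  Position 3: ('j', 'l', 'd') => mismatch, stop
LCP = "dia" (length 3)

3


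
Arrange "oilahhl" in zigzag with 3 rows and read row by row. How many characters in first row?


Zigzag "oilahhl" into 3 rows:
Placing characters:
  'o' => row 0
  'i' => row 1
  'l' => row 2
  'a' => row 1
  'h' => row 0
  'h' => row 1
  'l' => row 2
Rows:
  Row 0: "oh"
  Row 1: "iah"
  Row 2: "ll"
First row length: 2

2


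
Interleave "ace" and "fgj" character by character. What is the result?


Interleaving "ace" and "fgj":
  Position 0: 'a' from first, 'f' from second => "af"
  Position 1: 'c' from first, 'g' from second => "cg"
  Position 2: 'e' from first, 'j' from second => "ej"
Result: afcgej

afcgej


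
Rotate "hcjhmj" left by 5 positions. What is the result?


Input: "hcjhmj", rotate left by 5
First 5 characters: "hcjhm"
Remaining characters: "j"
Concatenate remaining + first: "j" + "hcjhm" = "jhcjhm"

jhcjhm


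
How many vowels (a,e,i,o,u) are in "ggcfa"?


Input: ggcfa
Checking each character:
  'g' at position 0: consonant
  'g' at position 1: consonant
  'c' at position 2: consonant
  'f' at position 3: consonant
  'a' at position 4: vowel (running total: 1)
Total vowels: 1

1


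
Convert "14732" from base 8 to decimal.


Input: "14732" in base 8
Positional expansion:
  Digit '1' (value 1) x 8^4 = 4096
  Digit '4' (value 4) x 8^3 = 2048
  Digit '7' (value 7) x 8^2 = 448
  Digit '3' (value 3) x 8^1 = 24
  Digit '2' (value 2) x 8^0 = 2
Sum = 6618

6618


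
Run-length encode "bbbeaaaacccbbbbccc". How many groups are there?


Input: bbbeaaaacccbbbbccc
Scanning for consecutive runs:
  Group 1: 'b' x 3 (positions 0-2)
  Group 2: 'e' x 1 (positions 3-3)
  Group 3: 'a' x 4 (positions 4-7)
  Group 4: 'c' x 3 (positions 8-10)
  Group 5: 'b' x 4 (positions 11-14)
  Group 6: 'c' x 3 (positions 15-17)
Total groups: 6

6


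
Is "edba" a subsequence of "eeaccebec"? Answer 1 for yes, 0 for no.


Check if "edba" is a subsequence of "eeaccebec"
Greedy scan:
  Position 0 ('e'): matches sub[0] = 'e'
  Position 1 ('e'): no match needed
  Position 2 ('a'): no match needed
  Position 3 ('c'): no match needed
  Position 4 ('c'): no match needed
  Position 5 ('e'): no match needed
  Position 6 ('b'): no match needed
  Position 7 ('e'): no match needed
  Position 8 ('c'): no match needed
Only matched 1/4 characters => not a subsequence

0


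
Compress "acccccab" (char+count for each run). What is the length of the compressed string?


Input: acccccab
Runs:
  'a' x 1 => "a1"
  'c' x 5 => "c5"
  'a' x 1 => "a1"
  'b' x 1 => "b1"
Compressed: "a1c5a1b1"
Compressed length: 8

8


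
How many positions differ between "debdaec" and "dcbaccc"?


Comparing "debdaec" and "dcbaccc" position by position:
  Position 0: 'd' vs 'd' => same
  Position 1: 'e' vs 'c' => DIFFER
  Position 2: 'b' vs 'b' => same
  Position 3: 'd' vs 'a' => DIFFER
  Position 4: 'a' vs 'c' => DIFFER
  Position 5: 'e' vs 'c' => DIFFER
  Position 6: 'c' vs 'c' => same
Positions that differ: 4

4


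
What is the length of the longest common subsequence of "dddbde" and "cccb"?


LCS of "dddbde" and "cccb"
DP table:
           c    c    c    b
      0    0    0    0    0
  d   0    0    0    0    0
  d   0    0    0    0    0
  d   0    0    0    0    0
  b   0    0    0    0    1
  d   0    0    0    0    1
  e   0    0    0    0    1
LCS length = dp[6][4] = 1

1


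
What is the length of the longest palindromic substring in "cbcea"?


Input: "cbcea"
Checking substrings for palindromes:
  [0:3] "cbc" (len 3) => palindrome
Longest palindromic substring: "cbc" with length 3

3


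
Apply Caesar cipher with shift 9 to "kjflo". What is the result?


Caesar cipher: shift "kjflo" by 9
  'k' (pos 10) + 9 = pos 19 = 't'
  'j' (pos 9) + 9 = pos 18 = 's'
  'f' (pos 5) + 9 = pos 14 = 'o'
  'l' (pos 11) + 9 = pos 20 = 'u'
  'o' (pos 14) + 9 = pos 23 = 'x'
Result: tsoux

tsoux


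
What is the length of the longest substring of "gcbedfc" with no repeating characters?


Input: "gcbedfc"
Sliding window (track last position of each char):
  Position 0 ('g'): window [0,0] length 1 -- new best
  Position 1 ('c'): window [0,1] length 2 -- new best
  Position 2 ('b'): window [0,2] length 3 -- new best
  Position 3 ('e'): window [0,3] length 4 -- new best
  Position 4 ('d'): window [0,4] length 5 -- new best
  Position 5 ('f'): window [0,5] length 6 -- new best
  Position 6 ('c'): repeat (last at 1), move window start to 2
  Position 6 ('c'): window [2,6] length 5
Longest substring with no repeats: "gcbedf" with length 6

6


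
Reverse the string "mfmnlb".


Input: mfmnlb
Reading characters right to left:
  Position 5: 'b'
  Position 4: 'l'
  Position 3: 'n'
  Position 2: 'm'
  Position 1: 'f'
  Position 0: 'm'
Reversed: blnmfm

blnmfm


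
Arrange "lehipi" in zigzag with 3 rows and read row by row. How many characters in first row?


Zigzag "lehipi" into 3 rows:
Placing characters:
  'l' => row 0
  'e' => row 1
  'h' => row 2
  'i' => row 1
  'p' => row 0
  'i' => row 1
Rows:
  Row 0: "lp"
  Row 1: "eii"
  Row 2: "h"
First row length: 2

2


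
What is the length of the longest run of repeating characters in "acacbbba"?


Input: "acacbbba"
Scanning for longest run:
  Position 1 ('c'): new char, reset run to 1
  Position 2 ('a'): new char, reset run to 1
  Position 3 ('c'): new char, reset run to 1
  Position 4 ('b'): new char, reset run to 1
  Position 5 ('b'): continues run of 'b', length=2
  Position 6 ('b'): continues run of 'b', length=3
  Position 7 ('a'): new char, reset run to 1
Longest run: 'b' with length 3

3


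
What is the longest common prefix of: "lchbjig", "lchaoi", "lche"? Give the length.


Words: lchbjig, lchaoi, lche
  Position 0: all 'l' => match
  Position 1: all 'c' => match
  Position 2: all 'h' => match
  Position 3: ('b', 'a', 'e') => mismatch, stop
LCP = "lch" (length 3)

3


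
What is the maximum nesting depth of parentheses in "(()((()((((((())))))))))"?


Input: "(()((()((((((())))))))))"
Tracking depth:
  Position 0 '(': depth becomes 1
  Position 1 '(': depth becomes 2
  Position 2 ')': depth becomes 1
  Position 3 '(': depth becomes 2
  Position 4 '(': depth becomes 3
  Position 5 '(': depth becomes 4
  Position 6 ')': depth becomes 3
  Position 7 '(': depth becomes 4
  Position 8 '(': depth becomes 5
  Position 9 '(': depth becomes 6
  Position 10 '(': depth becomes 7
  Position 11 '(': depth becomes 8
  Position 12 '(': depth becomes 9
  Position 13 '(': depth becomes 10
  Position 14 ')': depth becomes 9
  Position 15 ')': depth becomes 8
  Position 16 ')': depth becomes 7
  Position 17 ')': depth becomes 6
  Position 18 ')': depth becomes 5
  Position 19 ')': depth becomes 4
  Position 20 ')': depth becomes 3
  Position 21 ')': depth becomes 2
  Position 22 ')': depth becomes 1
  Position 23 ')': depth becomes 0
Maximum depth reached: 10

10


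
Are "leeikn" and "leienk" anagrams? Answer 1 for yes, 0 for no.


Strings: "leeikn", "leienk"
Sorted first:  eeikln
Sorted second: eeikln
Sorted forms match => anagrams

1


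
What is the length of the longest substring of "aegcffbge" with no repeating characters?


Input: "aegcffbge"
Sliding window (track last position of each char):
  Position 0 ('a'): window [0,0] length 1 -- new best
  Position 1 ('e'): window [0,1] length 2 -- new best
  Position 2 ('g'): window [0,2] length 3 -- new best
  Position 3 ('c'): window [0,3] length 4 -- new best
  Position 4 ('f'): window [0,4] length 5 -- new best
  Position 5 ('f'): repeat (last at 4), move window start to 5
  Position 5 ('f'): window [5,5] length 1
  Position 6 ('b'): window [5,6] length 2
  Position 7 ('g'): window [5,7] length 3
  Position 8 ('e'): window [5,8] length 4
Longest substring with no repeats: "aegcf" with length 5

5


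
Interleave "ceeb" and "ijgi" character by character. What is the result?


Interleaving "ceeb" and "ijgi":
  Position 0: 'c' from first, 'i' from second => "ci"
  Position 1: 'e' from first, 'j' from second => "ej"
  Position 2: 'e' from first, 'g' from second => "eg"
  Position 3: 'b' from first, 'i' from second => "bi"
Result: ciejegbi

ciejegbi


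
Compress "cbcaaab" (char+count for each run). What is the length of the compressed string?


Input: cbcaaab
Runs:
  'c' x 1 => "c1"
  'b' x 1 => "b1"
  'c' x 1 => "c1"
  'a' x 3 => "a3"
  'b' x 1 => "b1"
Compressed: "c1b1c1a3b1"
Compressed length: 10

10


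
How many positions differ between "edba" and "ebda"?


Comparing "edba" and "ebda" position by position:
  Position 0: 'e' vs 'e' => same
  Position 1: 'd' vs 'b' => DIFFER
  Position 2: 'b' vs 'd' => DIFFER
  Position 3: 'a' vs 'a' => same
Positions that differ: 2

2


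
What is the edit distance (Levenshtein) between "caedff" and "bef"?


Computing edit distance: "caedff" -> "bef"
DP table:
           b    e    f
      0    1    2    3
  c   1    1    2    3
  a   2    2    2    3
  e   3    3    2    3
  d   4    4    3    3
  f   5    5    4    3
  f   6    6    5    4
Edit distance = dp[6][3] = 4

4


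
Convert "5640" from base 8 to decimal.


Input: "5640" in base 8
Positional expansion:
  Digit '5' (value 5) x 8^3 = 2560
  Digit '6' (value 6) x 8^2 = 384
  Digit '4' (value 4) x 8^1 = 32
  Digit '0' (value 0) x 8^0 = 0
Sum = 2976

2976


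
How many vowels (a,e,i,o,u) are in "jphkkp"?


Input: jphkkp
Checking each character:
  'j' at position 0: consonant
  'p' at position 1: consonant
  'h' at position 2: consonant
  'k' at position 3: consonant
  'k' at position 4: consonant
  'p' at position 5: consonant
Total vowels: 0

0


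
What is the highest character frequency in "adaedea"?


Input: adaedea
Character counts:
  'a': 3
  'd': 2
  'e': 2
Maximum frequency: 3

3


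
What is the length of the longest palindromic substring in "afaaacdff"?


Input: "afaaacdff"
Checking substrings for palindromes:
  [0:3] "afa" (len 3) => palindrome
  [2:5] "aaa" (len 3) => palindrome
  [2:4] "aa" (len 2) => palindrome
  [3:5] "aa" (len 2) => palindrome
  [7:9] "ff" (len 2) => palindrome
Longest palindromic substring: "afa" with length 3

3


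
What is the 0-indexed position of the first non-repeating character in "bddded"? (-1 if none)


Input: bddded
Character frequencies:
  'b': 1
  'd': 4
  'e': 1
Scanning left to right for freq == 1:
  Position 0 ('b'): unique! => answer = 0

0


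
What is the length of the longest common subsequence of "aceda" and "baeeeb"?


LCS of "aceda" and "baeeeb"
DP table:
           b    a    e    e    e    b
      0    0    0    0    0    0    0
  a   0    0    1    1    1    1    1
  c   0    0    1    1    1    1    1
  e   0    0    1    2    2    2    2
  d   0    0    1    2    2    2    2
  a   0    0    1    2    2    2    2
LCS length = dp[5][6] = 2

2


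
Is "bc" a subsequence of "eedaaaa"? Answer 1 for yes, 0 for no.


Check if "bc" is a subsequence of "eedaaaa"
Greedy scan:
  Position 0 ('e'): no match needed
  Position 1 ('e'): no match needed
  Position 2 ('d'): no match needed
  Position 3 ('a'): no match needed
  Position 4 ('a'): no match needed
  Position 5 ('a'): no match needed
  Position 6 ('a'): no match needed
Only matched 0/2 characters => not a subsequence

0


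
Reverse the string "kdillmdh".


Input: kdillmdh
Reading characters right to left:
  Position 7: 'h'
  Position 6: 'd'
  Position 5: 'm'
  Position 4: 'l'
  Position 3: 'l'
  Position 2: 'i'
  Position 1: 'd'
  Position 0: 'k'
Reversed: hdmllidk

hdmllidk


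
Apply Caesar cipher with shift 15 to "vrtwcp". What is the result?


Caesar cipher: shift "vrtwcp" by 15
  'v' (pos 21) + 15 = pos 10 = 'k'
  'r' (pos 17) + 15 = pos 6 = 'g'
  't' (pos 19) + 15 = pos 8 = 'i'
  'w' (pos 22) + 15 = pos 11 = 'l'
  'c' (pos 2) + 15 = pos 17 = 'r'
  'p' (pos 15) + 15 = pos 4 = 'e'
Result: kgilre

kgilre


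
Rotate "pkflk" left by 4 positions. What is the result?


Input: "pkflk", rotate left by 4
First 4 characters: "pkfl"
Remaining characters: "k"
Concatenate remaining + first: "k" + "pkfl" = "kpkfl"

kpkfl


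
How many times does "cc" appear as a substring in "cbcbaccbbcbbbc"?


Searching for "cc" in "cbcbaccbbcbbbc"
Scanning each position:
  Position 0: "cb" => no
  Position 1: "bc" => no
  Position 2: "cb" => no
  Position 3: "ba" => no
  Position 4: "ac" => no
  Position 5: "cc" => MATCH
  Position 6: "cb" => no
  Position 7: "bb" => no
  Position 8: "bc" => no
  Position 9: "cb" => no
  Position 10: "bb" => no
  Position 11: "bb" => no
  Position 12: "bc" => no
Total occurrences: 1

1


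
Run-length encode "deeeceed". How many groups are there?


Input: deeeceed
Scanning for consecutive runs:
  Group 1: 'd' x 1 (positions 0-0)
  Group 2: 'e' x 3 (positions 1-3)
  Group 3: 'c' x 1 (positions 4-4)
  Group 4: 'e' x 2 (positions 5-6)
  Group 5: 'd' x 1 (positions 7-7)
Total groups: 5

5


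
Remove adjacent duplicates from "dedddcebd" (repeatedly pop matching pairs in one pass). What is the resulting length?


Input: dedddcebd
Stack-based adjacent duplicate removal:
  Read 'd': push. Stack: d
  Read 'e': push. Stack: de
  Read 'd': push. Stack: ded
  Read 'd': matches stack top 'd' => pop. Stack: de
  Read 'd': push. Stack: ded
  Read 'c': push. Stack: dedc
  Read 'e': push. Stack: dedce
  Read 'b': push. Stack: dedceb
  Read 'd': push. Stack: dedcebd
Final stack: "dedcebd" (length 7)

7


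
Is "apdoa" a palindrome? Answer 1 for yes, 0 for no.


Input: apdoa
Reversed: aodpa
  Compare pos 0 ('a') with pos 4 ('a'): match
  Compare pos 1 ('p') with pos 3 ('o'): MISMATCH
Result: not a palindrome

0


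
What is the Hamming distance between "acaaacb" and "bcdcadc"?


Comparing "acaaacb" and "bcdcadc" position by position:
  Position 0: 'a' vs 'b' => differ
  Position 1: 'c' vs 'c' => same
  Position 2: 'a' vs 'd' => differ
  Position 3: 'a' vs 'c' => differ
  Position 4: 'a' vs 'a' => same
  Position 5: 'c' vs 'd' => differ
  Position 6: 'b' vs 'c' => differ
Total differences (Hamming distance): 5

5


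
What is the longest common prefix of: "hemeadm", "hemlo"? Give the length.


Words: hemeadm, hemlo
  Position 0: all 'h' => match
  Position 1: all 'e' => match
  Position 2: all 'm' => match
  Position 3: ('e', 'l') => mismatch, stop
LCP = "hem" (length 3)

3


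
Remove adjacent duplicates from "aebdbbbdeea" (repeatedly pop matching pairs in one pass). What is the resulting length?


Input: aebdbbbdeea
Stack-based adjacent duplicate removal:
  Read 'a': push. Stack: a
  Read 'e': push. Stack: ae
  Read 'b': push. Stack: aeb
  Read 'd': push. Stack: aebd
  Read 'b': push. Stack: aebdb
  Read 'b': matches stack top 'b' => pop. Stack: aebd
  Read 'b': push. Stack: aebdb
  Read 'd': push. Stack: aebdbd
  Read 'e': push. Stack: aebdbde
  Read 'e': matches stack top 'e' => pop. Stack: aebdbd
  Read 'a': push. Stack: aebdbda
Final stack: "aebdbda" (length 7)

7


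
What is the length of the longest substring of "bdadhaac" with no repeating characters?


Input: "bdadhaac"
Sliding window (track last position of each char):
  Position 0 ('b'): window [0,0] length 1 -- new best
  Position 1 ('d'): window [0,1] length 2 -- new best
  Position 2 ('a'): window [0,2] length 3 -- new best
  Position 3 ('d'): repeat (last at 1), move window start to 2
  Position 3 ('d'): window [2,3] length 2
  Position 4 ('h'): window [2,4] length 3
  Position 5 ('a'): repeat (last at 2), move window start to 3
  Position 5 ('a'): window [3,5] length 3
  Position 6 ('a'): repeat (last at 5), move window start to 6
  Position 6 ('a'): window [6,6] length 1
  Position 7 ('c'): window [6,7] length 2
Longest substring with no repeats: "bda" with length 3

3


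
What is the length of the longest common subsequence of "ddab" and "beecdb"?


LCS of "ddab" and "beecdb"
DP table:
           b    e    e    c    d    b
      0    0    0    0    0    0    0
  d   0    0    0    0    0    1    1
  d   0    0    0    0    0    1    1
  a   0    0    0    0    0    1    1
  b   0    1    1    1    1    1    2
LCS length = dp[4][6] = 2

2


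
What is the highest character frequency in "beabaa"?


Input: beabaa
Character counts:
  'a': 3
  'b': 2
  'e': 1
Maximum frequency: 3

3


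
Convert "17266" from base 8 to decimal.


Input: "17266" in base 8
Positional expansion:
  Digit '1' (value 1) x 8^4 = 4096
  Digit '7' (value 7) x 8^3 = 3584
  Digit '2' (value 2) x 8^2 = 128
  Digit '6' (value 6) x 8^1 = 48
  Digit '6' (value 6) x 8^0 = 6
Sum = 7862

7862


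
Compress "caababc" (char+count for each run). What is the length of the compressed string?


Input: caababc
Runs:
  'c' x 1 => "c1"
  'a' x 2 => "a2"
  'b' x 1 => "b1"
  'a' x 1 => "a1"
  'b' x 1 => "b1"
  'c' x 1 => "c1"
Compressed: "c1a2b1a1b1c1"
Compressed length: 12

12


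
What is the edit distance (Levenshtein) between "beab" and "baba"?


Computing edit distance: "beab" -> "baba"
DP table:
           b    a    b    a
      0    1    2    3    4
  b   1    0    1    2    3
  e   2    1    1    2    3
  a   3    2    1    2    2
  b   4    3    2    1    2
Edit distance = dp[4][4] = 2

2


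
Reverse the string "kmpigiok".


Input: kmpigiok
Reading characters right to left:
  Position 7: 'k'
  Position 6: 'o'
  Position 5: 'i'
  Position 4: 'g'
  Position 3: 'i'
  Position 2: 'p'
  Position 1: 'm'
  Position 0: 'k'
Reversed: koigipmk

koigipmk


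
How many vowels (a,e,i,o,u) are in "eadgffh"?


Input: eadgffh
Checking each character:
  'e' at position 0: vowel (running total: 1)
  'a' at position 1: vowel (running total: 2)
  'd' at position 2: consonant
  'g' at position 3: consonant
  'f' at position 4: consonant
  'f' at position 5: consonant
  'h' at position 6: consonant
Total vowels: 2

2


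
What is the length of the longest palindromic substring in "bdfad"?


Input: "bdfad"
Checking substrings for palindromes:
  No multi-char palindromic substrings found
Longest palindromic substring: "b" with length 1

1


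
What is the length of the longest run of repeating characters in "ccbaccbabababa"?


Input: "ccbaccbabababa"
Scanning for longest run:
  Position 1 ('c'): continues run of 'c', length=2
  Position 2 ('b'): new char, reset run to 1
  Position 3 ('a'): new char, reset run to 1
  Position 4 ('c'): new char, reset run to 1
  Position 5 ('c'): continues run of 'c', length=2
  Position 6 ('b'): new char, reset run to 1
  Position 7 ('a'): new char, reset run to 1
  Position 8 ('b'): new char, reset run to 1
  Position 9 ('a'): new char, reset run to 1
  Position 10 ('b'): new char, reset run to 1
  Position 11 ('a'): new char, reset run to 1
  Position 12 ('b'): new char, reset run to 1
  Position 13 ('a'): new char, reset run to 1
Longest run: 'c' with length 2

2
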